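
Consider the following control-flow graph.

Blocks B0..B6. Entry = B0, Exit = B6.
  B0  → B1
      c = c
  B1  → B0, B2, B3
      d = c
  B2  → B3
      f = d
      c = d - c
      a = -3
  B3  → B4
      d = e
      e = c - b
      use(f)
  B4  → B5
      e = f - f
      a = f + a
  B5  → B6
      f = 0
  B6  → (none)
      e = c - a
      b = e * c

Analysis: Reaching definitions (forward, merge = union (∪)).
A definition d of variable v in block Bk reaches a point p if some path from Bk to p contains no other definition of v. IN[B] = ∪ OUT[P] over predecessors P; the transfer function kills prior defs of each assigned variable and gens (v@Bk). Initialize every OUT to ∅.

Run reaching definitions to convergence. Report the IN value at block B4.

Converged values:
  B0:   IN={c@B0, d@B1}   OUT={c@B0, d@B1}
  B1:   IN={c@B0, d@B1}   OUT={c@B0, d@B1}
  B2:   IN={c@B0, d@B1}   OUT={a@B2, c@B2, d@B1, f@B2}
  B3:   IN={a@B2, c@B0, c@B2, d@B1, f@B2}   OUT={a@B2, c@B0, c@B2, d@B3, e@B3, f@B2}
  B4:   IN={a@B2, c@B0, c@B2, d@B3, e@B3, f@B2}   OUT={a@B4, c@B0, c@B2, d@B3, e@B4, f@B2}
  B5:   IN={a@B4, c@B0, c@B2, d@B3, e@B4, f@B2}   OUT={a@B4, c@B0, c@B2, d@B3, e@B4, f@B5}
  B6:   IN={a@B4, c@B0, c@B2, d@B3, e@B4, f@B5}   OUT={a@B4, b@B6, c@B0, c@B2, d@B3, e@B6, f@B5}

Merge at B4: IN[B4] = OUT[B3] = {a@B2, c@B0, c@B2, d@B3, e@B3, f@B2}

Answer: {a@B2, c@B0, c@B2, d@B3, e@B3, f@B2}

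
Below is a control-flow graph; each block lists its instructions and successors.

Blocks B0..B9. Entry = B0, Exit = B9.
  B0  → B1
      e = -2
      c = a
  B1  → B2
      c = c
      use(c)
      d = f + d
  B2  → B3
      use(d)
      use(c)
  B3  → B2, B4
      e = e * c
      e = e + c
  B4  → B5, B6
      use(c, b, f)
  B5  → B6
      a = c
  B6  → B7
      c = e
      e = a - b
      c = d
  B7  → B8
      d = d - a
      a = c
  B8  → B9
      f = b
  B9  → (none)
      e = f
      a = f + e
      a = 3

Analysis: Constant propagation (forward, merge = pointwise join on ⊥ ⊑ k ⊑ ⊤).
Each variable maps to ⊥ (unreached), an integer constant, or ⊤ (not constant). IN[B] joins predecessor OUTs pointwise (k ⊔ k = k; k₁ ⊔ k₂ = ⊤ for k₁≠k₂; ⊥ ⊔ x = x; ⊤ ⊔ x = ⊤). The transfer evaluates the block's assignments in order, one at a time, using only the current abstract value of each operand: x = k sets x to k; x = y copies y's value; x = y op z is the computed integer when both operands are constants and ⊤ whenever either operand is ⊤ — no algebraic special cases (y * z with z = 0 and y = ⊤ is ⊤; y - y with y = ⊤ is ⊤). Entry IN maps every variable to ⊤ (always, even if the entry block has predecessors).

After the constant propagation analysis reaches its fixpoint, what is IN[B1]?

Per-block solution:
  B0:   IN=(all ⊤)   OUT={e:-2; rest ⊤}
  B1:   IN={e:-2; rest ⊤}   OUT={e:-2; rest ⊤}
  B2:   IN=(all ⊤)   OUT=(all ⊤)
  B3:   IN=(all ⊤)   OUT=(all ⊤)
  B4:   IN=(all ⊤)   OUT=(all ⊤)
  B5:   IN=(all ⊤)   OUT=(all ⊤)
  B6:   IN=(all ⊤)   OUT=(all ⊤)
  B7:   IN=(all ⊤)   OUT=(all ⊤)
  B8:   IN=(all ⊤)   OUT=(all ⊤)
  B9:   IN=(all ⊤)   OUT={a:3; rest ⊤}

Merge at B1: IN[B1] = OUT[B0] = {a: ⊤, b: ⊤, c: ⊤, d: ⊤, e: -2, f: ⊤}

Answer: {a: ⊤, b: ⊤, c: ⊤, d: ⊤, e: -2, f: ⊤}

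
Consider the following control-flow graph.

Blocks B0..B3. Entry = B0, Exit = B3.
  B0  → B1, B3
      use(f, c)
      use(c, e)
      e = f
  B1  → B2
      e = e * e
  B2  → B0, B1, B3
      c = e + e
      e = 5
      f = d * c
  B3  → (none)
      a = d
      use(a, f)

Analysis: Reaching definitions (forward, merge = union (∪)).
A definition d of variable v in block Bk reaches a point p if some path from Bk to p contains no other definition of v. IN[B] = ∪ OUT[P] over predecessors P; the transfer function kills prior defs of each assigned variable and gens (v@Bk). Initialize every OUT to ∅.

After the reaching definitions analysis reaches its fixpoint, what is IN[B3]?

Answer: {c@B2, e@B0, e@B2, f@B2}

Working:
Per-block solution:
  B0:   IN={c@B2, e@B2, f@B2}   OUT={c@B2, e@B0, f@B2}
  B1:   IN={c@B2, e@B0, e@B2, f@B2}   OUT={c@B2, e@B1, f@B2}
  B2:   IN={c@B2, e@B1, f@B2}   OUT={c@B2, e@B2, f@B2}
  B3:   IN={c@B2, e@B0, e@B2, f@B2}   OUT={a@B3, c@B2, e@B0, e@B2, f@B2}

Merge at B3: IN[B3] = OUT[B0] ⊔ OUT[B2] = {c@B2, e@B0, e@B2, f@B2}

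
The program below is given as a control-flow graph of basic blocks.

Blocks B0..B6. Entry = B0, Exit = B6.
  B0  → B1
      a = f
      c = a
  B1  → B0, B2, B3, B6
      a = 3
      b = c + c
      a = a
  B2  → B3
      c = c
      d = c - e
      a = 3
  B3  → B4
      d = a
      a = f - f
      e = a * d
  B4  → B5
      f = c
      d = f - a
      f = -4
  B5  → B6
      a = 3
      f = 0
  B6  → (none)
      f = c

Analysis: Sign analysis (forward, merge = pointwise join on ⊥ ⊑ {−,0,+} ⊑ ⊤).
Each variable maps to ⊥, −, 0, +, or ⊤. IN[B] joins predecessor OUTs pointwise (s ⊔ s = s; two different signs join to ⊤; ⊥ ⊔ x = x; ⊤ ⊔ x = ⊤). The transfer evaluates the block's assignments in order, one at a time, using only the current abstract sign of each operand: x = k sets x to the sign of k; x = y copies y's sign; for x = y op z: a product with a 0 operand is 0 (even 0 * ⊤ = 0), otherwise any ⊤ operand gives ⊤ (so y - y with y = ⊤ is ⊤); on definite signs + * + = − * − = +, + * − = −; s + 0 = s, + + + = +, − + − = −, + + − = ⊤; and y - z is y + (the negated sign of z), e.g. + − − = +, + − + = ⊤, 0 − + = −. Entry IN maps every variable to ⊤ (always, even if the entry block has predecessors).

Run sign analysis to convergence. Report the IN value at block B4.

Answer: {a: ⊤, b: ⊤, c: ⊤, d: +, e: ⊤, f: ⊤}

Working:
Fixpoint table:
  B0:  IN=(all ⊤)  OUT=(all ⊤)
  B1:  IN=(all ⊤)  OUT={a:+; rest ⊤}
  B2:  IN={a:+; rest ⊤}  OUT={a:+; rest ⊤}
  B3:  IN={a:+; rest ⊤}  OUT={d:+; rest ⊤}
  B4:  IN={d:+; rest ⊤}  OUT={f:-; rest ⊤}
  B5:  IN={f:-; rest ⊤}  OUT={a:+, f:0; rest ⊤}
  B6:  IN={a:+; rest ⊤}  OUT={a:+; rest ⊤}

Merge at B4: IN[B4] = OUT[B3] = {a: ⊤, b: ⊤, c: ⊤, d: +, e: ⊤, f: ⊤}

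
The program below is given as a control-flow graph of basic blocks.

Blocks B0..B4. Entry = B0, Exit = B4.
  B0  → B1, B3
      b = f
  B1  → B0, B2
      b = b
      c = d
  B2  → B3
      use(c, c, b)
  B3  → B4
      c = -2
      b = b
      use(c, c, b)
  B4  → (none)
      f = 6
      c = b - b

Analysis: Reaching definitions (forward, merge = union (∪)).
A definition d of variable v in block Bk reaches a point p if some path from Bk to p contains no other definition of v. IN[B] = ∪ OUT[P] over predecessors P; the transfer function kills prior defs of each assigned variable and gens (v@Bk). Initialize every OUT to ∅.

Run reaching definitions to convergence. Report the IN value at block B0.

Answer: {b@B1, c@B1}

Working:
Converged values:
  B0:  IN={b@B1, c@B1}  OUT={b@B0, c@B1}
  B1:  IN={b@B0, c@B1}  OUT={b@B1, c@B1}
  B2:  IN={b@B1, c@B1}  OUT={b@B1, c@B1}
  B3:  IN={b@B0, b@B1, c@B1}  OUT={b@B3, c@B3}
  B4:  IN={b@B3, c@B3}  OUT={b@B3, c@B4, f@B4}

Merge at B0 (entry node, so the boundary value {} is joined with the incoming edge(s)): IN[B0] = {} ⊔ OUT[B1] = {b@B1, c@B1}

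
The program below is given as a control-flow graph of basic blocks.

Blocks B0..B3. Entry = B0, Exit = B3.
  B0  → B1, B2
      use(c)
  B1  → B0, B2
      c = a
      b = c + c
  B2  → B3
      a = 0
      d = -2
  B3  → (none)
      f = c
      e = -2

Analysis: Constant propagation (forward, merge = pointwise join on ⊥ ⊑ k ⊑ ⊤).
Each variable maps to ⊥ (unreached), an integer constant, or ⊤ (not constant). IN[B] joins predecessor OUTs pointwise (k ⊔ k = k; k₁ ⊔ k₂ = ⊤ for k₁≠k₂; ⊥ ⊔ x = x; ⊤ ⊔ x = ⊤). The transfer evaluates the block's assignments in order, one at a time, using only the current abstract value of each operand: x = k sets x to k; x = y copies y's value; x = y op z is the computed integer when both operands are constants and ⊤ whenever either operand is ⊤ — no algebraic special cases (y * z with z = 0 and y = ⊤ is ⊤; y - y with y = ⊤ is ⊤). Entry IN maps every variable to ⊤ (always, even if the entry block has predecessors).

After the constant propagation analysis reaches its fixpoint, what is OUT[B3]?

Fixpoint table:
  B0:  IN=(all ⊤)  OUT=(all ⊤)
  B1:  IN=(all ⊤)  OUT=(all ⊤)
  B2:  IN=(all ⊤)  OUT={a:0, d:-2; rest ⊤}
  B3:  IN={a:0, d:-2; rest ⊤}  OUT={a:0, d:-2, e:-2; rest ⊤}

Merge at B3: IN[B3] = OUT[B2] = {a: 0, b: ⊤, c: ⊤, d: -2, e: ⊤, f: ⊤}
Applying B3's transfer function to that IN value gives OUT[B3] (row B3 above).

Answer: {a: 0, b: ⊤, c: ⊤, d: -2, e: -2, f: ⊤}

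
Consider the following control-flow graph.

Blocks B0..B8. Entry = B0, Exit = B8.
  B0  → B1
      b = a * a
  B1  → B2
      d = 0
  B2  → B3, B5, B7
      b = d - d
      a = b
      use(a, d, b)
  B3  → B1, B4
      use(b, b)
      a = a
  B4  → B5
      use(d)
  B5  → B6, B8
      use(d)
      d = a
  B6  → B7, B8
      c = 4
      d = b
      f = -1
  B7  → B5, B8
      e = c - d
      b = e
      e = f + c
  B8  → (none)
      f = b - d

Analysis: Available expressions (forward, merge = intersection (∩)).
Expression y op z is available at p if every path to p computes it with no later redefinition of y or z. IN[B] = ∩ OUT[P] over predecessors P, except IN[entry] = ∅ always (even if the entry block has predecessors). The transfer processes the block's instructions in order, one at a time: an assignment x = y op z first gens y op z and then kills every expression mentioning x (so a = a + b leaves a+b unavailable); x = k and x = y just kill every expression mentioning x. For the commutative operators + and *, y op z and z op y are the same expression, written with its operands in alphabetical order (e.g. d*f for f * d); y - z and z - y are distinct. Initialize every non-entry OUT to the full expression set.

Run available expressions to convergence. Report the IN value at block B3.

Answer: {d-d}

Trace:
Fixpoint table:
  B0:  IN={}  OUT={a*a}
  B1:  IN={}  OUT={}
  B2:  IN={}  OUT={d-d}
  B3:  IN={d-d}  OUT={d-d}
  B4:  IN={d-d}  OUT={d-d}
  B5:  IN={}  OUT={}
  B6:  IN={}  OUT={}
  B7:  IN={}  OUT={c+f, c-d}
  B8:  IN={}  OUT={b-d}

Merge at B3: IN[B3] = OUT[B2] = {d-d}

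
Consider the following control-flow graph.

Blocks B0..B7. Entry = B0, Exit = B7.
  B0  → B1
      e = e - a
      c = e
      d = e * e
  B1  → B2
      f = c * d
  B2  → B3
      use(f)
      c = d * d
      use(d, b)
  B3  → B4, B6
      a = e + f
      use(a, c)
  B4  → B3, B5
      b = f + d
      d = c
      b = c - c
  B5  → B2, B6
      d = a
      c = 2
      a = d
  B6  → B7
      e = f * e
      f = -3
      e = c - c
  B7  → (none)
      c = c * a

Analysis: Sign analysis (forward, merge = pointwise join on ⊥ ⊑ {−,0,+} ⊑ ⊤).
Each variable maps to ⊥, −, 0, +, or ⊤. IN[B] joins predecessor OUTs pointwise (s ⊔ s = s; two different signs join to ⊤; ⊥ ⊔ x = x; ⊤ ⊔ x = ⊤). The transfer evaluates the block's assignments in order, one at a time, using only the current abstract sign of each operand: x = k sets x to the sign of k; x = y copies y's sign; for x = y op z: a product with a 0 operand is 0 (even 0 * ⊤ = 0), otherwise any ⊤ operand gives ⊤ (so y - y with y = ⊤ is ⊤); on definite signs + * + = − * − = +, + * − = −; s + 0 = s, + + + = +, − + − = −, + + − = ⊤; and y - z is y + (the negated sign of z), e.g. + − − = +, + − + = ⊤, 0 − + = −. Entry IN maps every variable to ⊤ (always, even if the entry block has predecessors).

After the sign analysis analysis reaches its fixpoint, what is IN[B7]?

Per-block solution:
  B0:  IN=(all ⊤)  OUT=(all ⊤)
  B1:  IN=(all ⊤)  OUT=(all ⊤)
  B2:  IN=(all ⊤)  OUT=(all ⊤)
  B3:  IN=(all ⊤)  OUT=(all ⊤)
  B4:  IN=(all ⊤)  OUT=(all ⊤)
  B5:  IN=(all ⊤)  OUT={c:+; rest ⊤}
  B6:  IN=(all ⊤)  OUT={f:-; rest ⊤}
  B7:  IN={f:-; rest ⊤}  OUT={f:-; rest ⊤}

Merge at B7: IN[B7] = OUT[B6] = {a: ⊤, b: ⊤, c: ⊤, d: ⊤, e: ⊤, f: -}

Answer: {a: ⊤, b: ⊤, c: ⊤, d: ⊤, e: ⊤, f: -}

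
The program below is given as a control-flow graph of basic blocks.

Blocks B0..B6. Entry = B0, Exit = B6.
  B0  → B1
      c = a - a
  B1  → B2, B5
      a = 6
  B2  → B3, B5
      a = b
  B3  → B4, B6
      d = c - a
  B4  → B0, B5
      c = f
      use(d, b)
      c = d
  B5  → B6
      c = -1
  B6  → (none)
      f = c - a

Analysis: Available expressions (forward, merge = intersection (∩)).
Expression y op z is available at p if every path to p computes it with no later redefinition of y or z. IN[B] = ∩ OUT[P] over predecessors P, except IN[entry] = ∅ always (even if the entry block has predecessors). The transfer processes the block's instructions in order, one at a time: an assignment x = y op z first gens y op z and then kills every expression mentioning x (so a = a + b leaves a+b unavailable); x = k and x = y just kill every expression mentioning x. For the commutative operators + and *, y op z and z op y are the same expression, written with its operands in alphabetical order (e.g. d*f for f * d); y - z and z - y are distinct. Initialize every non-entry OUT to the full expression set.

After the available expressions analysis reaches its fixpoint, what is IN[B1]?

Per-block solution:
  B0: | IN={} | OUT={a-a}
  B1: | IN={a-a} | OUT={}
  B2: | IN={} | OUT={}
  B3: | IN={} | OUT={c-a}
  B4: | IN={c-a} | OUT={}
  B5: | IN={} | OUT={}
  B6: | IN={} | OUT={c-a}

Merge at B1: IN[B1] = OUT[B0] = {a-a}

Answer: {a-a}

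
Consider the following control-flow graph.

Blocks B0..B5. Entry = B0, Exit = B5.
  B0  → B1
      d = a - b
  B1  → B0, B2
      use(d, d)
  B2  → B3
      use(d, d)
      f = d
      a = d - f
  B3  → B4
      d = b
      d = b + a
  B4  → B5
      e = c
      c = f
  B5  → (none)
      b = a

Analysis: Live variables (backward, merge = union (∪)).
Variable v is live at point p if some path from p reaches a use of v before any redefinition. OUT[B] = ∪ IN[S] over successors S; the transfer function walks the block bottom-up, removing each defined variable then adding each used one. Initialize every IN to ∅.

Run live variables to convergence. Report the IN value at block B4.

Per-block solution:
  B0:   IN={a, b, c}   OUT={a, b, c, d}
  B1:   IN={a, b, c, d}   OUT={a, b, c, d}
  B2:   IN={b, c, d}   OUT={a, b, c, f}
  B3:   IN={a, b, c, f}   OUT={a, c, f}
  B4:   IN={a, c, f}   OUT={a}
  B5:   IN={a}   OUT={}

Merge at B4: OUT[B4] = IN[B5] = {a}
Applying B4's transfer function to that OUT value gives IN[B4] (row B4 above).

Answer: {a, c, f}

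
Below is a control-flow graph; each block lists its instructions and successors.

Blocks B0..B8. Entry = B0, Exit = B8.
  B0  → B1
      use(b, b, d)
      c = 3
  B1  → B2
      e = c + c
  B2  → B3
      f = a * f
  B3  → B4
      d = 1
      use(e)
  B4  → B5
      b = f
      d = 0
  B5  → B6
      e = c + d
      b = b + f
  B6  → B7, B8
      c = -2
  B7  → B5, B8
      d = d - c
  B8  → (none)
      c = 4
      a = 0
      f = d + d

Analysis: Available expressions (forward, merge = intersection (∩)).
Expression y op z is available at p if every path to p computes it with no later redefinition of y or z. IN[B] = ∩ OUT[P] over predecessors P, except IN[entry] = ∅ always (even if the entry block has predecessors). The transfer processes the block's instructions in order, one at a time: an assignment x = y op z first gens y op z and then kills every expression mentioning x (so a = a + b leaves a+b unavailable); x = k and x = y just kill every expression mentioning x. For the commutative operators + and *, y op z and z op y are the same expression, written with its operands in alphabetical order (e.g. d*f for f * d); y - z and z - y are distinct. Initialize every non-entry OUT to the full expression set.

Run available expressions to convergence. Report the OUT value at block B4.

Answer: {c+c}

Working:
Per-block solution:
  B0: | IN={} | OUT={}
  B1: | IN={} | OUT={c+c}
  B2: | IN={c+c} | OUT={c+c}
  B3: | IN={c+c} | OUT={c+c}
  B4: | IN={c+c} | OUT={c+c}
  B5: | IN={} | OUT={c+d}
  B6: | IN={c+d} | OUT={}
  B7: | IN={} | OUT={}
  B8: | IN={} | OUT={d+d}

Merge at B4: IN[B4] = OUT[B3] = {c+c}
Applying B4's transfer function to that IN value gives OUT[B4] (row B4 above).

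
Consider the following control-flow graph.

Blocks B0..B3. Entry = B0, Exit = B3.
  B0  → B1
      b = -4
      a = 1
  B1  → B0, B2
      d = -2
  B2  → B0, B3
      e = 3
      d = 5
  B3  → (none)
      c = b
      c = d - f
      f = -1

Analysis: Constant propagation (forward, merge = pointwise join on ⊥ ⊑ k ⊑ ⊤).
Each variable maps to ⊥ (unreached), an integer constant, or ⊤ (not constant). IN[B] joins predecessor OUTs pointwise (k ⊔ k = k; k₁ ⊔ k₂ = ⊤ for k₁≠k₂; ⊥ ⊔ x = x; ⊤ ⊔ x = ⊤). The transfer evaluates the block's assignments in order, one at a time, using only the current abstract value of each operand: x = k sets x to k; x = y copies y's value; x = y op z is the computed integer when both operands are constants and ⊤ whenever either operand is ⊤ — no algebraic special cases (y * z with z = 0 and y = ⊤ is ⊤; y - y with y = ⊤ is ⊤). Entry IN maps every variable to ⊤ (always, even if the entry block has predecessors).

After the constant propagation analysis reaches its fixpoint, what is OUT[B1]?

Answer: {a: 1, b: -4, c: ⊤, d: -2, e: ⊤, f: ⊤}

Trace:
Fixpoint table:
  B0: | IN=(all ⊤) | OUT={a:1, b:-4; rest ⊤}
  B1: | IN={a:1, b:-4; rest ⊤} | OUT={a:1, b:-4, d:-2; rest ⊤}
  B2: | IN={a:1, b:-4, d:-2; rest ⊤} | OUT={a:1, b:-4, d:5, e:3; rest ⊤}
  B3: | IN={a:1, b:-4, d:5, e:3; rest ⊤} | OUT={a:1, b:-4, d:5, e:3, f:-1; rest ⊤}

Merge at B1: IN[B1] = OUT[B0] = {a: 1, b: -4, c: ⊤, d: ⊤, e: ⊤, f: ⊤}
Applying B1's transfer function to that IN value gives OUT[B1] (row B1 above).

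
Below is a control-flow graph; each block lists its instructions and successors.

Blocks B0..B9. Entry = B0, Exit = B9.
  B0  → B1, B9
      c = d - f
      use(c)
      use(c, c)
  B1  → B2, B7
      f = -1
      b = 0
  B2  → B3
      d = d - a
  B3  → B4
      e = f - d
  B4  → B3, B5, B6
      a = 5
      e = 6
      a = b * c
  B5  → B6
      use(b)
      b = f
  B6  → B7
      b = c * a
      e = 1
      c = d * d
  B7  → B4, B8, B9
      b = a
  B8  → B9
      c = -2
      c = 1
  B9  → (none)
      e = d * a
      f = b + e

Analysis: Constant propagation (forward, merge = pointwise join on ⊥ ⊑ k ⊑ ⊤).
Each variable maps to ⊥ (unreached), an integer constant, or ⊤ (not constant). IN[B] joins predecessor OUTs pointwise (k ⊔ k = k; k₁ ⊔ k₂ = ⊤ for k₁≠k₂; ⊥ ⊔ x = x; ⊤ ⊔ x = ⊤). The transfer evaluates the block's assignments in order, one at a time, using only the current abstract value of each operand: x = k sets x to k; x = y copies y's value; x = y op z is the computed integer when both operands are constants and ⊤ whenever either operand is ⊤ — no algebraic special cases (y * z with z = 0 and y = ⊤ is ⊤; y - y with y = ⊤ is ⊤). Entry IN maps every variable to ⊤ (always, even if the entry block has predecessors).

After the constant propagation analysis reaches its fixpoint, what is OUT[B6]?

Answer: {a: ⊤, b: ⊤, c: ⊤, d: ⊤, e: 1, f: -1}

Working:
Per-block solution:
  B0: | IN=(all ⊤) | OUT=(all ⊤)
  B1: | IN=(all ⊤) | OUT={b:0, f:-1; rest ⊤}
  B2: | IN={b:0, f:-1; rest ⊤} | OUT={b:0, f:-1; rest ⊤}
  B3: | IN={f:-1; rest ⊤} | OUT={f:-1; rest ⊤}
  B4: | IN={f:-1; rest ⊤} | OUT={e:6, f:-1; rest ⊤}
  B5: | IN={e:6, f:-1; rest ⊤} | OUT={b:-1, e:6, f:-1; rest ⊤}
  B6: | IN={e:6, f:-1; rest ⊤} | OUT={e:1, f:-1; rest ⊤}
  B7: | IN={f:-1; rest ⊤} | OUT={f:-1; rest ⊤}
  B8: | IN={f:-1; rest ⊤} | OUT={c:1, f:-1; rest ⊤}
  B9: | IN=(all ⊤) | OUT=(all ⊤)

Merge at B6: IN[B6] = OUT[B4] ⊔ OUT[B5] = {a: ⊤, b: ⊤, c: ⊤, d: ⊤, e: 6, f: -1}
Applying B6's transfer function to that IN value gives OUT[B6] (row B6 above).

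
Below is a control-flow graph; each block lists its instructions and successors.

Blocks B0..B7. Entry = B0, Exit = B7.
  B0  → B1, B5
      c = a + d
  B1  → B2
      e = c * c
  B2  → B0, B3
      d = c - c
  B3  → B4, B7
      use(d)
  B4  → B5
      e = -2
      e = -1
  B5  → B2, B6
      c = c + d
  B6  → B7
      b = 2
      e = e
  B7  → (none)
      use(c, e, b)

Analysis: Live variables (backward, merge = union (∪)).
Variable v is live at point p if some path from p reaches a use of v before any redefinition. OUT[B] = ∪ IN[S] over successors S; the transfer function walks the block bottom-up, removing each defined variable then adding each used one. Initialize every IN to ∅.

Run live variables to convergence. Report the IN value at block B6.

Answer: {c, e}

Trace:
Per-block solution:
  B0: | IN={a, b, d, e} | OUT={a, b, c, d, e}
  B1: | IN={a, b, c} | OUT={a, b, c, e}
  B2: | IN={a, b, c, e} | OUT={a, b, c, d, e}
  B3: | IN={a, b, c, d, e} | OUT={a, b, c, d, e}
  B4: | IN={a, b, c, d} | OUT={a, b, c, d, e}
  B5: | IN={a, b, c, d, e} | OUT={a, b, c, e}
  B6: | IN={c, e} | OUT={b, c, e}
  B7: | IN={b, c, e} | OUT={}

Merge at B6: OUT[B6] = IN[B7] = {b, c, e}
Applying B6's transfer function to that OUT value gives IN[B6] (row B6 above).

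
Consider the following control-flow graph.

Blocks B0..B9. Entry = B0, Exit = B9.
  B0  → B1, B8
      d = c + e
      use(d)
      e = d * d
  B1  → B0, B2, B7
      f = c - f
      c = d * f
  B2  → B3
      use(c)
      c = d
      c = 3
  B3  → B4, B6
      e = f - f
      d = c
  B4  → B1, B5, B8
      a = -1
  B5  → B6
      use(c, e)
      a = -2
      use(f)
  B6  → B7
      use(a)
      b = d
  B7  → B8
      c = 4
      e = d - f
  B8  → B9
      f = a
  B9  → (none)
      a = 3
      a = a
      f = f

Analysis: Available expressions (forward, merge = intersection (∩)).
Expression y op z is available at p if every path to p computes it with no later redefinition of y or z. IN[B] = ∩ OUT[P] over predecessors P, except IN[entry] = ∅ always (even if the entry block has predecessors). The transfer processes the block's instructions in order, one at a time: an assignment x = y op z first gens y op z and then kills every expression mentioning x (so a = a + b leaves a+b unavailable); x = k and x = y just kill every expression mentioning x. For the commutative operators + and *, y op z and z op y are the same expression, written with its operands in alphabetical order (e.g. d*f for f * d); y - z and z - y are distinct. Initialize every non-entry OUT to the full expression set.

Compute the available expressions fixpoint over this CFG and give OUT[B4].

Answer: {f-f}

Working:
Per-block solution:
  B0:   IN={}   OUT={d*d}
  B1:   IN={}   OUT={d*f}
  B2:   IN={d*f}   OUT={d*f}
  B3:   IN={d*f}   OUT={f-f}
  B4:   IN={f-f}   OUT={f-f}
  B5:   IN={f-f}   OUT={f-f}
  B6:   IN={f-f}   OUT={f-f}
  B7:   IN={}   OUT={d-f}
  B8:   IN={}   OUT={}
  B9:   IN={}   OUT={}

Merge at B4: IN[B4] = OUT[B3] = {f-f}
Applying B4's transfer function to that IN value gives OUT[B4] (row B4 above).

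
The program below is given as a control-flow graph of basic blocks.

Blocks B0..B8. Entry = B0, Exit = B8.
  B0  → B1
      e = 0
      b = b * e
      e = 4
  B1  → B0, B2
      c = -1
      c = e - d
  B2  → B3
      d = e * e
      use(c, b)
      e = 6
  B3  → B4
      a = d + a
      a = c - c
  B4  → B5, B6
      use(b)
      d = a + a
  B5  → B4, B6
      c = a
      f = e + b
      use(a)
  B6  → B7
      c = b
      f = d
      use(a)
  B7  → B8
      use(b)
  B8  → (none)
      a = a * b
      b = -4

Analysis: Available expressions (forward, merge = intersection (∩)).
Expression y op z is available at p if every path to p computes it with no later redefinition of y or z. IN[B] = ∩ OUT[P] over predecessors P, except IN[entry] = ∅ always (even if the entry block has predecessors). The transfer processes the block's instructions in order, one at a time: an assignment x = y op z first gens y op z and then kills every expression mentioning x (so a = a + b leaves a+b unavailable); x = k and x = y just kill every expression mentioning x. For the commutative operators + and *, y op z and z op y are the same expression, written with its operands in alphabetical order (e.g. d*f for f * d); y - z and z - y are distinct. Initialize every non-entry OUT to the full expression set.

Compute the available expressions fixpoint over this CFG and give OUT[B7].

Per-block solution:
  B0:  IN={}  OUT={}
  B1:  IN={}  OUT={e-d}
  B2:  IN={e-d}  OUT={}
  B3:  IN={}  OUT={c-c}
  B4:  IN={}  OUT={a+a}
  B5:  IN={a+a}  OUT={a+a, b+e}
  B6:  IN={a+a}  OUT={a+a}
  B7:  IN={a+a}  OUT={a+a}
  B8:  IN={a+a}  OUT={}

Merge at B7: IN[B7] = OUT[B6] = {a+a}
Applying B7's transfer function to that IN value gives OUT[B7] (row B7 above).

Answer: {a+a}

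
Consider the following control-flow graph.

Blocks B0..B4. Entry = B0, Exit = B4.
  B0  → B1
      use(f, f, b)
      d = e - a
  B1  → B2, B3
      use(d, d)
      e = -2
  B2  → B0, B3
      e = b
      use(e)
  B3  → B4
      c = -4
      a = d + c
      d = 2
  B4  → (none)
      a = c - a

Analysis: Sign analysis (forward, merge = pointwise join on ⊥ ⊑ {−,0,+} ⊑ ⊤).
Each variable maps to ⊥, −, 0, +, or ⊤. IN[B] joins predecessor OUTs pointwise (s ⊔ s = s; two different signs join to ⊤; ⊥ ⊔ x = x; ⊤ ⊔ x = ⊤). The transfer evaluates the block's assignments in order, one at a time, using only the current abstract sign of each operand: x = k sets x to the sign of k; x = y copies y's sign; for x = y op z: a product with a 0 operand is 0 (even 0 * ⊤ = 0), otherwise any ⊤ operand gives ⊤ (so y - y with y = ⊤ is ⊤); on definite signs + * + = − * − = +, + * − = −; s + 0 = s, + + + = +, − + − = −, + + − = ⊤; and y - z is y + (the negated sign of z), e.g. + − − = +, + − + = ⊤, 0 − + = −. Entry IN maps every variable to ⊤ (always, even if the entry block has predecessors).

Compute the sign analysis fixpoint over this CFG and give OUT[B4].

Answer: {a: ⊤, b: ⊤, c: -, d: +, e: ⊤, f: ⊤}

Trace:
Per-block solution:
  B0:  IN=(all ⊤)  OUT=(all ⊤)
  B1:  IN=(all ⊤)  OUT={e:-; rest ⊤}
  B2:  IN={e:-; rest ⊤}  OUT=(all ⊤)
  B3:  IN=(all ⊤)  OUT={c:-, d:+; rest ⊤}
  B4:  IN={c:-, d:+; rest ⊤}  OUT={c:-, d:+; rest ⊤}

Merge at B4: IN[B4] = OUT[B3] = {a: ⊤, b: ⊤, c: -, d: +, e: ⊤, f: ⊤}
Applying B4's transfer function to that IN value gives OUT[B4] (row B4 above).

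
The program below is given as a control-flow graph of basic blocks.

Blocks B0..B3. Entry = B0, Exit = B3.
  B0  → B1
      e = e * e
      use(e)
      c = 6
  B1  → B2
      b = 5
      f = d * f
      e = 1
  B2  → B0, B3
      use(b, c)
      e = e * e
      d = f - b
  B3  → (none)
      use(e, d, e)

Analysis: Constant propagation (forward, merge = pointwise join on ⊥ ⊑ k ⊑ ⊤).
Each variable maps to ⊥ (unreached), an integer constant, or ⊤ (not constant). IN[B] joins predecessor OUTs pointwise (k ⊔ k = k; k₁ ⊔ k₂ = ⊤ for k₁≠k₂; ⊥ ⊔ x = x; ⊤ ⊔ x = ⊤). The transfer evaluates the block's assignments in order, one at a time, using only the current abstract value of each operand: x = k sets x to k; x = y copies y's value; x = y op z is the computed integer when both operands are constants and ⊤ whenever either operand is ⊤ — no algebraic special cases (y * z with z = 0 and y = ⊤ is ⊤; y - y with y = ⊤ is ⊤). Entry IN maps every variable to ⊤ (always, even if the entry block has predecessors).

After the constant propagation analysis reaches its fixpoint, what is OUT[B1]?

Converged values:
  B0:   IN=(all ⊤)   OUT={c:6; rest ⊤}
  B1:   IN={c:6; rest ⊤}   OUT={b:5, c:6, e:1; rest ⊤}
  B2:   IN={b:5, c:6, e:1; rest ⊤}   OUT={b:5, c:6, e:1; rest ⊤}
  B3:   IN={b:5, c:6, e:1; rest ⊤}   OUT={b:5, c:6, e:1; rest ⊤}

Merge at B1: IN[B1] = OUT[B0] = {a: ⊤, b: ⊤, c: 6, d: ⊤, e: ⊤, f: ⊤}
Applying B1's transfer function to that IN value gives OUT[B1] (row B1 above).

Answer: {a: ⊤, b: 5, c: 6, d: ⊤, e: 1, f: ⊤}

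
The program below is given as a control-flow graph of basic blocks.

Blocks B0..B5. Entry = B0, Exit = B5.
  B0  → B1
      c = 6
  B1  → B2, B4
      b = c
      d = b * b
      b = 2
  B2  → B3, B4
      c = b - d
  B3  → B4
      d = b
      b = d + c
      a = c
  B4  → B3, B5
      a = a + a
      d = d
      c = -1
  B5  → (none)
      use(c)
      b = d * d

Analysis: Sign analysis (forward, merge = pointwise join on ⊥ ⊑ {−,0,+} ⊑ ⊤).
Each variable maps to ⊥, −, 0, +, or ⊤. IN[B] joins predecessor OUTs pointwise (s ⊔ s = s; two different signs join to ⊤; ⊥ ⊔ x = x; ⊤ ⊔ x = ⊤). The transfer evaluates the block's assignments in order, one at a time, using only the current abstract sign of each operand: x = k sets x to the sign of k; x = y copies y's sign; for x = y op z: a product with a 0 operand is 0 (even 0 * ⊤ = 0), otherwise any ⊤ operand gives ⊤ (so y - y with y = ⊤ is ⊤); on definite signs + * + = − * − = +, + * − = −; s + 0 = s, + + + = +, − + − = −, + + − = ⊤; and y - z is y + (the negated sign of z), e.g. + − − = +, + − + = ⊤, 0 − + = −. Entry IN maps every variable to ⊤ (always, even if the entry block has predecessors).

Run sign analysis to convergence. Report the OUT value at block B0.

Answer: {a: ⊤, b: ⊤, c: +, d: ⊤, e: ⊤, f: ⊤}

Working:
Converged values:
  B0: | IN=(all ⊤) | OUT={c:+; rest ⊤}
  B1: | IN={c:+; rest ⊤} | OUT={b:+, c:+, d:+; rest ⊤}
  B2: | IN={b:+, c:+, d:+; rest ⊤} | OUT={b:+, d:+; rest ⊤}
  B3: | IN=(all ⊤) | OUT=(all ⊤)
  B4: | IN=(all ⊤) | OUT={c:-; rest ⊤}
  B5: | IN={c:-; rest ⊤} | OUT={c:-; rest ⊤}

B0 is the boundary node: IN[B0] = {a: ⊤, b: ⊤, c: ⊤, d: ⊤, e: ⊤, f: ⊤}
Applying B0's transfer function to that IN value gives OUT[B0] (row B0 above).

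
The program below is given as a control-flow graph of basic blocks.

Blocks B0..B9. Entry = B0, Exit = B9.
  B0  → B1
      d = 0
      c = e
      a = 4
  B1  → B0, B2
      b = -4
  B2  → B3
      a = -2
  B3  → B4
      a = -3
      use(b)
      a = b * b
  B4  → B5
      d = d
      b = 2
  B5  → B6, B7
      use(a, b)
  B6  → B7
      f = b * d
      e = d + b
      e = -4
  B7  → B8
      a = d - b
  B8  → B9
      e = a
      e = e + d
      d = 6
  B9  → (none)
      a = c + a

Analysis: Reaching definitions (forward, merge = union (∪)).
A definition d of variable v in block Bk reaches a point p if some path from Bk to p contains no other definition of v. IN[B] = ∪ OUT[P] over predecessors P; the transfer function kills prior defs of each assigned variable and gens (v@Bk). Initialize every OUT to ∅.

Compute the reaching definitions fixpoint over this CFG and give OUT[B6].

Answer: {a@B3, b@B4, c@B0, d@B4, e@B6, f@B6}

Working:
Per-block solution:
  B0:   IN={a@B0, b@B1, c@B0, d@B0}   OUT={a@B0, b@B1, c@B0, d@B0}
  B1:   IN={a@B0, b@B1, c@B0, d@B0}   OUT={a@B0, b@B1, c@B0, d@B0}
  B2:   IN={a@B0, b@B1, c@B0, d@B0}   OUT={a@B2, b@B1, c@B0, d@B0}
  B3:   IN={a@B2, b@B1, c@B0, d@B0}   OUT={a@B3, b@B1, c@B0, d@B0}
  B4:   IN={a@B3, b@B1, c@B0, d@B0}   OUT={a@B3, b@B4, c@B0, d@B4}
  B5:   IN={a@B3, b@B4, c@B0, d@B4}   OUT={a@B3, b@B4, c@B0, d@B4}
  B6:   IN={a@B3, b@B4, c@B0, d@B4}   OUT={a@B3, b@B4, c@B0, d@B4, e@B6, f@B6}
  B7:   IN={a@B3, b@B4, c@B0, d@B4, e@B6, f@B6}   OUT={a@B7, b@B4, c@B0, d@B4, e@B6, f@B6}
  B8:   IN={a@B7, b@B4, c@B0, d@B4, e@B6, f@B6}   OUT={a@B7, b@B4, c@B0, d@B8, e@B8, f@B6}
  B9:   IN={a@B7, b@B4, c@B0, d@B8, e@B8, f@B6}   OUT={a@B9, b@B4, c@B0, d@B8, e@B8, f@B6}

Merge at B6: IN[B6] = OUT[B5] = {a@B3, b@B4, c@B0, d@B4}
Applying B6's transfer function to that IN value gives OUT[B6] (row B6 above).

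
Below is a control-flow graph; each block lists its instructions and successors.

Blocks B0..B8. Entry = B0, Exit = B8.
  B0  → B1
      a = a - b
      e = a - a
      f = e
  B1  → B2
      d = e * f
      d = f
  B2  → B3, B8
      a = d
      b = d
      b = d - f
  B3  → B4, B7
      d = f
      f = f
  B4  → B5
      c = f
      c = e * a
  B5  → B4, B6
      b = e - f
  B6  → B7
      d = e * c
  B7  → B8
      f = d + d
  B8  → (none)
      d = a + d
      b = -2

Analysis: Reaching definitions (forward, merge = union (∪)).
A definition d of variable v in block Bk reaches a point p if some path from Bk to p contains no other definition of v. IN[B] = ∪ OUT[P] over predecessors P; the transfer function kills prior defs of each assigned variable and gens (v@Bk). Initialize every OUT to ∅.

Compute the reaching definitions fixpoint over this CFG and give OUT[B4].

Answer: {a@B2, b@B2, b@B5, c@B4, d@B3, e@B0, f@B3}

Derivation:
Fixpoint table:
  B0:   IN={}   OUT={a@B0, e@B0, f@B0}
  B1:   IN={a@B0, e@B0, f@B0}   OUT={a@B0, d@B1, e@B0, f@B0}
  B2:   IN={a@B0, d@B1, e@B0, f@B0}   OUT={a@B2, b@B2, d@B1, e@B0, f@B0}
  B3:   IN={a@B2, b@B2, d@B1, e@B0, f@B0}   OUT={a@B2, b@B2, d@B3, e@B0, f@B3}
  B4:   IN={a@B2, b@B2, b@B5, c@B4, d@B3, e@B0, f@B3}   OUT={a@B2, b@B2, b@B5, c@B4, d@B3, e@B0, f@B3}
  B5:   IN={a@B2, b@B2, b@B5, c@B4, d@B3, e@B0, f@B3}   OUT={a@B2, b@B5, c@B4, d@B3, e@B0, f@B3}
  B6:   IN={a@B2, b@B5, c@B4, d@B3, e@B0, f@B3}   OUT={a@B2, b@B5, c@B4, d@B6, e@B0, f@B3}
  B7:   IN={a@B2, b@B2, b@B5, c@B4, d@B3, d@B6, e@B0, f@B3}   OUT={a@B2, b@B2, b@B5, c@B4, d@B3, d@B6, e@B0, f@B7}
  B8:   IN={a@B2, b@B2, b@B5, c@B4, d@B1, d@B3, d@B6, e@B0, f@B0, f@B7}   OUT={a@B2, b@B8, c@B4, d@B8, e@B0, f@B0, f@B7}

Merge at B4: IN[B4] = OUT[B3] ⊔ OUT[B5] = {a@B2, b@B2, b@B5, c@B4, d@B3, e@B0, f@B3}
Applying B4's transfer function to that IN value gives OUT[B4] (row B4 above).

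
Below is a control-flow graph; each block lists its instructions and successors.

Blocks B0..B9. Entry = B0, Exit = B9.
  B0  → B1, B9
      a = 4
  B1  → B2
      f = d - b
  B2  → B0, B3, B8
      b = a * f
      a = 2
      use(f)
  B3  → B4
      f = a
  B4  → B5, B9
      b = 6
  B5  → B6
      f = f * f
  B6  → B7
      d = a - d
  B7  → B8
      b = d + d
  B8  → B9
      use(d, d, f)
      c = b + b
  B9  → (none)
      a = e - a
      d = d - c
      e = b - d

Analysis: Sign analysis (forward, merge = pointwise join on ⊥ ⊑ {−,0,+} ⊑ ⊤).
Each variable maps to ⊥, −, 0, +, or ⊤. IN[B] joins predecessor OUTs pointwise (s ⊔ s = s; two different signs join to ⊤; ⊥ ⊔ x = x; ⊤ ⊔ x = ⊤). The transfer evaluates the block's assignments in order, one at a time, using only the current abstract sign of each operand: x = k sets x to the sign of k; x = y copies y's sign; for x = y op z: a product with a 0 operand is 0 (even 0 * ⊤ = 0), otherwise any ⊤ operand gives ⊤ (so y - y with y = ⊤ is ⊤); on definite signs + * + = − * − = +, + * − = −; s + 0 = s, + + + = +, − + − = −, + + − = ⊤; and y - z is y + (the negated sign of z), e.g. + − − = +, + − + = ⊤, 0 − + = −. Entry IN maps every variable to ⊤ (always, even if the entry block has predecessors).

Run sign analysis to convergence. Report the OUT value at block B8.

Per-block solution:
  B0: | IN=(all ⊤) | OUT={a:+; rest ⊤}
  B1: | IN={a:+; rest ⊤} | OUT={a:+; rest ⊤}
  B2: | IN={a:+; rest ⊤} | OUT={a:+; rest ⊤}
  B3: | IN={a:+; rest ⊤} | OUT={a:+, f:+; rest ⊤}
  B4: | IN={a:+, f:+; rest ⊤} | OUT={a:+, b:+, f:+; rest ⊤}
  B5: | IN={a:+, b:+, f:+; rest ⊤} | OUT={a:+, b:+, f:+; rest ⊤}
  B6: | IN={a:+, b:+, f:+; rest ⊤} | OUT={a:+, b:+, f:+; rest ⊤}
  B7: | IN={a:+, b:+, f:+; rest ⊤} | OUT={a:+, f:+; rest ⊤}
  B8: | IN={a:+; rest ⊤} | OUT={a:+; rest ⊤}
  B9: | IN={a:+; rest ⊤} | OUT=(all ⊤)

Merge at B8: IN[B8] = OUT[B2] ⊔ OUT[B7] = {a: +, b: ⊤, c: ⊤, d: ⊤, e: ⊤, f: ⊤}
Applying B8's transfer function to that IN value gives OUT[B8] (row B8 above).

Answer: {a: +, b: ⊤, c: ⊤, d: ⊤, e: ⊤, f: ⊤}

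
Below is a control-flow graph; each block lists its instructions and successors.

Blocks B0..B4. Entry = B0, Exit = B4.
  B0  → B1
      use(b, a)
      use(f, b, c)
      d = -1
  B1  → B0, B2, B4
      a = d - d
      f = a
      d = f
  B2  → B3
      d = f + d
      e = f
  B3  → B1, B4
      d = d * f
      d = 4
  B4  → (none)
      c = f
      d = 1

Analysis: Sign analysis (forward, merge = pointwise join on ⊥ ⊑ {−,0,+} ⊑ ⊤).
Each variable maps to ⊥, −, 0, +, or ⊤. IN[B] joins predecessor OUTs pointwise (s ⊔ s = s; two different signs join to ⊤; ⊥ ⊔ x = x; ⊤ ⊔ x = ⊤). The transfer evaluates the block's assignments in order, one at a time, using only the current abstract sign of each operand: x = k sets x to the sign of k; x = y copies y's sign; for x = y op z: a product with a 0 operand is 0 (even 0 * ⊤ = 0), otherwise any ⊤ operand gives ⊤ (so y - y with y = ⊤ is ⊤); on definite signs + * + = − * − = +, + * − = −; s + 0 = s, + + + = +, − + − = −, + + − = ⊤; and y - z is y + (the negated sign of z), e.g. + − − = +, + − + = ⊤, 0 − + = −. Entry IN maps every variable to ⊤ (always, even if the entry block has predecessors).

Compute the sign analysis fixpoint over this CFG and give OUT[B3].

Answer: {a: ⊤, b: ⊤, c: ⊤, d: +, e: ⊤, f: ⊤}

Derivation:
Per-block solution:
  B0:  IN=(all ⊤)  OUT={d:-; rest ⊤}
  B1:  IN=(all ⊤)  OUT=(all ⊤)
  B2:  IN=(all ⊤)  OUT=(all ⊤)
  B3:  IN=(all ⊤)  OUT={d:+; rest ⊤}
  B4:  IN=(all ⊤)  OUT={d:+; rest ⊤}

Merge at B3: IN[B3] = OUT[B2] = {a: ⊤, b: ⊤, c: ⊤, d: ⊤, e: ⊤, f: ⊤}
Applying B3's transfer function to that IN value gives OUT[B3] (row B3 above).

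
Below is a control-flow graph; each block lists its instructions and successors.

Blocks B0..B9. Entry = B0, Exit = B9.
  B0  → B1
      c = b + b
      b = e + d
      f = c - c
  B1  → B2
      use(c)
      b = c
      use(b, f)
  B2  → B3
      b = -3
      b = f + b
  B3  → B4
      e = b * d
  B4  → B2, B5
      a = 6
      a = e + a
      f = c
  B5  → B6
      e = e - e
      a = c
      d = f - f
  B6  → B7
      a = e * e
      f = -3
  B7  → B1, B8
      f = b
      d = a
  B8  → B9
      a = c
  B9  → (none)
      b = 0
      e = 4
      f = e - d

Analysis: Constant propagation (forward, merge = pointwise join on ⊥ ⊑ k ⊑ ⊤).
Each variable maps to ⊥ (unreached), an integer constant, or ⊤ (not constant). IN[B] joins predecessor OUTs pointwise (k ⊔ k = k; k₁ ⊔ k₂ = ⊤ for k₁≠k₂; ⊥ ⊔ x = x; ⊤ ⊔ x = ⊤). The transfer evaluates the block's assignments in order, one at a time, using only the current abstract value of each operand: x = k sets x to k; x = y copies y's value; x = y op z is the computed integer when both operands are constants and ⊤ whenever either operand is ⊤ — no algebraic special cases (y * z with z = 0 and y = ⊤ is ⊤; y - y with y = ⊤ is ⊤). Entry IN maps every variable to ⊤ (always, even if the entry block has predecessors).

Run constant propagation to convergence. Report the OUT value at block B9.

Answer: {a: ⊤, b: 0, c: ⊤, d: ⊤, e: 4, f: ⊤}

Derivation:
Fixpoint table:
  B0:  IN=(all ⊤)  OUT=(all ⊤)
  B1:  IN=(all ⊤)  OUT=(all ⊤)
  B2:  IN=(all ⊤)  OUT=(all ⊤)
  B3:  IN=(all ⊤)  OUT=(all ⊤)
  B4:  IN=(all ⊤)  OUT=(all ⊤)
  B5:  IN=(all ⊤)  OUT=(all ⊤)
  B6:  IN=(all ⊤)  OUT={f:-3; rest ⊤}
  B7:  IN={f:-3; rest ⊤}  OUT=(all ⊤)
  B8:  IN=(all ⊤)  OUT=(all ⊤)
  B9:  IN=(all ⊤)  OUT={b:0, e:4; rest ⊤}

Merge at B9: IN[B9] = OUT[B8] = {a: ⊤, b: ⊤, c: ⊤, d: ⊤, e: ⊤, f: ⊤}
Applying B9's transfer function to that IN value gives OUT[B9] (row B9 above).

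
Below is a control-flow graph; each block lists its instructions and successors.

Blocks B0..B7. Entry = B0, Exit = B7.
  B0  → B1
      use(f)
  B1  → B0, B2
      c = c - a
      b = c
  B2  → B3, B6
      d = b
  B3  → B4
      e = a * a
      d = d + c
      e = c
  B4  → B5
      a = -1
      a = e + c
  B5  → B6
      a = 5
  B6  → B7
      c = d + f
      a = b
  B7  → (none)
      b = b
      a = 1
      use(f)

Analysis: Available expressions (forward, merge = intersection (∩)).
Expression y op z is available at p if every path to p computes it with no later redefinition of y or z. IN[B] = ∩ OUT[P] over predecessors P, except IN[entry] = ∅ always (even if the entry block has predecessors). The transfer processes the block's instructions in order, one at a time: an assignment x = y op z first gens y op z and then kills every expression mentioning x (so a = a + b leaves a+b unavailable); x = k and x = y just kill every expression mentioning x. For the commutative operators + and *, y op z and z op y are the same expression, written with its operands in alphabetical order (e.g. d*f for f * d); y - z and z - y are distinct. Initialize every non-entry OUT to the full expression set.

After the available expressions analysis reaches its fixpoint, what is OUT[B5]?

Fixpoint table:
  B0:  IN={}  OUT={}
  B1:  IN={}  OUT={}
  B2:  IN={}  OUT={}
  B3:  IN={}  OUT={a*a}
  B4:  IN={a*a}  OUT={c+e}
  B5:  IN={c+e}  OUT={c+e}
  B6:  IN={}  OUT={d+f}
  B7:  IN={d+f}  OUT={d+f}

Merge at B5: IN[B5] = OUT[B4] = {c+e}
Applying B5's transfer function to that IN value gives OUT[B5] (row B5 above).

Answer: {c+e}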